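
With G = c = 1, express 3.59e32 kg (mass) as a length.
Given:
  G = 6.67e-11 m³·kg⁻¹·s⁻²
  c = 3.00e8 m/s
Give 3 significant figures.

2.66e5 m

In G = c = 1 units mass has dimensions of length; the conversion factor is G/c².
3.59e32 kg × (G/c²) = 2.66e5 m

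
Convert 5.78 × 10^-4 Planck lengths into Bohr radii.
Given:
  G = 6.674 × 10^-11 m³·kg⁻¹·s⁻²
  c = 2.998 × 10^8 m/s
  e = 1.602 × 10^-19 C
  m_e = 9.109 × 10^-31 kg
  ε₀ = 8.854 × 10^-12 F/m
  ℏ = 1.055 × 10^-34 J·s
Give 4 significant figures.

Planck length: ℓ_P = √(ℏG/c³) = 1.616 × 10^-35 m
Bohr radius: a₀ = 4πε₀ℏ²/(m_e e²) = 5.297 × 10^-11 m
5.78 × 10^-4 × 1.616 × 10^-35 / 5.297 × 10^-11 = 1.764 × 10^-28

1.764 × 10^-28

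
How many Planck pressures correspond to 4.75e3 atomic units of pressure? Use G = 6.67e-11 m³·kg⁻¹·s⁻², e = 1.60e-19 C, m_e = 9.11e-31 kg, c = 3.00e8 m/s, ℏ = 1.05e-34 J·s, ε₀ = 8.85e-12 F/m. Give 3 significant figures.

atomic unit of pressure: P_au = E_h/a₀³ = m_e⁴e¹⁰/((4πε₀)⁵ℏ⁸) = 3.01e13 Pa
Planck pressure: p_P = c⁷/(ℏG²) = 4.68e113 Pa
4.75e3 × 3.01e13 / 4.68e113 = 3.06e-97

3.06e-97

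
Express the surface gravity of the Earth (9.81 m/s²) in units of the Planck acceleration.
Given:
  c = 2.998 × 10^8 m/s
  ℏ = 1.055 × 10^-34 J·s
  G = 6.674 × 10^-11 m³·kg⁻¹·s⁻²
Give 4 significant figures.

Planck acceleration: a_P = √(c⁷/(ℏG)) = 5.560 × 10^51 m/s².
9.81 / 5.560 × 10^51 = 1.764 × 10^-51

1.764 × 10^-51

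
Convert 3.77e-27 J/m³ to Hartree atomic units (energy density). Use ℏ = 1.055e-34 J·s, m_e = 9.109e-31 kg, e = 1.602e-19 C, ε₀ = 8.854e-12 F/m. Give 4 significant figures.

1.287e-40

atomic unit of energy density: u_au = E_h/a₀³ = m_e⁴e¹⁰/((4πε₀)⁵ℏ⁸) = 2.929e13 J/m³.
3.77e-27 / 2.929e13 = 1.287e-40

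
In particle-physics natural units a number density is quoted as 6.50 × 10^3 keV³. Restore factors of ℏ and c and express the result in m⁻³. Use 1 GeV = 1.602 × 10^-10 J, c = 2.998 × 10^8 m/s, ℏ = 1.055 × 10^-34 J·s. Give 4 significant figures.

8.446 × 10^32 m⁻³

Number density is [L]⁻³ = [E]³/(ℏc)³.
1 GeV³ → 1/(ℏc)³ × (1 GeV in J)³ = 1.299 × 10^47 m⁻³.
Convert the energy scale: 6.50 × 10^3 keV³ = 6.50 × 10^-15 GeV³.
Result: 6.50 × 10^-15 × 1.299 × 10^47 = 8.446 × 10^32 m⁻³.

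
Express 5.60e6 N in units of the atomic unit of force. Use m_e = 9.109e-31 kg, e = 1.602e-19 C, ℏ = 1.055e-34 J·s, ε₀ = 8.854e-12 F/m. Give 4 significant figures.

6.813e13

atomic unit of force: F_au = E_h/a₀ = m_e²e⁶/((4πε₀)³ℏ⁴) = 8.220e-8 N.
5.60e6 / 8.220e-8 = 6.813e13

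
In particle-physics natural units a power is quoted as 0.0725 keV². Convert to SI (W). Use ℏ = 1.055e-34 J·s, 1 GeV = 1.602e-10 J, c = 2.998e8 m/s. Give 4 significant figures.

Power is [E]/[T] = [E]²/ℏ.
1 GeV² → 1/ℏ × (1 GeV in J)² = 2.433e14 W.
Convert the energy scale: 0.0725 keV² = 7.25e-14 GeV².
Result: 7.25e-14 × 2.433e14 = 17.64 W.

17.64 W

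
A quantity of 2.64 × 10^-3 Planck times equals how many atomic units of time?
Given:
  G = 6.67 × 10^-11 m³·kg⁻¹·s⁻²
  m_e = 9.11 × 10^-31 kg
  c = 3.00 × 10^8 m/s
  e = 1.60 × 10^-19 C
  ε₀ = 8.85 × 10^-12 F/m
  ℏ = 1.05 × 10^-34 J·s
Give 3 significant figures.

Planck time: t_P = √(ℏG/c⁵) = 5.37 × 10^-44 s
atomic unit of time: τ_au = (4πε₀)²ℏ³/(m_e e⁴) = 2.40 × 10^-17 s
2.64 × 10^-3 × 5.37 × 10^-44 / 2.40 × 10^-17 = 5.91 × 10^-30

5.91 × 10^-30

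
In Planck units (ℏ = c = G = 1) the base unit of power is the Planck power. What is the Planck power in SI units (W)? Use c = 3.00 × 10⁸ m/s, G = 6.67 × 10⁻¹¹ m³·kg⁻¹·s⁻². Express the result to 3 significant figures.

P_P = c⁵/G
  = 2.43 × 10⁴² / 6.67 × 10⁻¹¹
  = 3.64 × 10⁵² W

3.64 × 10⁵² W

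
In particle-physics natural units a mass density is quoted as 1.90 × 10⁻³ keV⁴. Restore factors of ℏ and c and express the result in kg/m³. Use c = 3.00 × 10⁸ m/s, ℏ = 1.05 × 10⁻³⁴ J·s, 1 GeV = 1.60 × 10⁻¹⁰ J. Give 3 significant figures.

4.43 × 10⁻⁷ kg/m³

Mass density is [E]/(c²[L]³) = [E]⁴/(ℏ³c⁵).
1 GeV⁴ → 1/(ℏ³c⁵) × (1 GeV in J)⁴ = 2.33 × 10²⁰ kg/m³.
Convert the energy scale: 1.90 × 10⁻³ keV⁴ = 1.90 × 10⁻²⁷ GeV⁴.
Result: 1.90 × 10⁻²⁷ × 2.33 × 10²⁰ = 4.43 × 10⁻⁷ kg/m³.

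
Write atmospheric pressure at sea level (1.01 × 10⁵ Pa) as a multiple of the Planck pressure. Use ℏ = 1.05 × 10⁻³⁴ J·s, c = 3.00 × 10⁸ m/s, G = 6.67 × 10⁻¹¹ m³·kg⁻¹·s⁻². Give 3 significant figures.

Planck pressure: p_P = c⁷/(ℏG²) = 4.68 × 10¹¹³ Pa.
1.01 × 10⁵ / 4.68 × 10¹¹³ = 2.16 × 10⁻¹⁰⁹

2.16 × 10⁻¹⁰⁹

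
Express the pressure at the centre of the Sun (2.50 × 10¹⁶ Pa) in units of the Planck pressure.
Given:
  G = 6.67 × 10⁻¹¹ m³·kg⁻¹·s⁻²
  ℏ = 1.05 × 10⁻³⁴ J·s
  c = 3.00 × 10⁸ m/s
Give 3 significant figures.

5.34 × 10⁻⁹⁸

Planck pressure: p_P = c⁷/(ℏG²) = 4.68 × 10¹¹³ Pa.
2.50 × 10¹⁶ / 4.68 × 10¹¹³ = 5.34 × 10⁻⁹⁸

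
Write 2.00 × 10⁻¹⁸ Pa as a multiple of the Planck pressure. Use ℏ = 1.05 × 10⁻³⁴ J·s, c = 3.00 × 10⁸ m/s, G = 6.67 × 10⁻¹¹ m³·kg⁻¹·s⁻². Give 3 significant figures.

4.27 × 10⁻¹³²

Planck pressure: p_P = c⁷/(ℏG²) = 4.68 × 10¹¹³ Pa.
2.00 × 10⁻¹⁸ / 4.68 × 10¹¹³ = 4.27 × 10⁻¹³²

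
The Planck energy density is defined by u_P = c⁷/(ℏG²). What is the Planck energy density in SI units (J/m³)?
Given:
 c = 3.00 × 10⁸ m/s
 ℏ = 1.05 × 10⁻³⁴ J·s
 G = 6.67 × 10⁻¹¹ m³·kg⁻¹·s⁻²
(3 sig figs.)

4.68 × 10¹¹³ J/m³

u_P = c⁷/(ℏG²)
  = 2.19 × 10⁵⁹ / 4.67 × 10⁻⁵⁵
  = 4.68 × 10¹¹³ J/m³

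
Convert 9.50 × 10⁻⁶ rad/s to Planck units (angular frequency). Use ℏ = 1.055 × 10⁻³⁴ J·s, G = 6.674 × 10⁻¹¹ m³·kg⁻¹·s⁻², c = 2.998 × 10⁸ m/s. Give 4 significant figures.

5.122 × 10⁻⁴⁹

Planck angular frequency: ω_P = √(c⁵/(ℏG)) = 1.855 × 10⁴³ rad/s.
9.50 × 10⁻⁶ / 1.855 × 10⁴³ = 5.122 × 10⁻⁴⁹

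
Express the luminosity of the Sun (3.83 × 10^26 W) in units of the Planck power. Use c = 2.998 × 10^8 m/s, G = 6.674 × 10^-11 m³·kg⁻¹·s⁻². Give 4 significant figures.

Planck power: P_P = c⁵/G = 3.629 × 10^52 W.
3.83 × 10^26 / 3.629 × 10^52 = 1.055 × 10^-26

1.055 × 10^-26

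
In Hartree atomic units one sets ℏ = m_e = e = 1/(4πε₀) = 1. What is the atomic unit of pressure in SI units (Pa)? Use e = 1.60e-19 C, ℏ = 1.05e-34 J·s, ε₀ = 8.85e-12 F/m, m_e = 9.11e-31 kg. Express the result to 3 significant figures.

3.01e13 Pa

P_au = E_h/a₀³ = m_e⁴e¹⁰/((4πε₀)⁵ℏ⁸)
E_h = 4.38e-18 J
a₀ = 5.26e-11 m
E_h/a₀³ = 3.01e13 Pa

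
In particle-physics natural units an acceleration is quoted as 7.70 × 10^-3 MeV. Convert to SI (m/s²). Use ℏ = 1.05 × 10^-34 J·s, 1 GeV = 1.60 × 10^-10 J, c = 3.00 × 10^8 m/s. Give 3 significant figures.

Acceleration is [L]/[T]² = c·[E]/ℏ.
1 GeV → c/ℏ × (1 GeV in J) = 4.57 × 10^32 m/s².
Convert the energy scale: 7.70 × 10^-3 MeV = 7.70 × 10^-6 GeV.
Result: 7.70 × 10^-6 × 4.57 × 10^32 = 3.52 × 10^27 m/s².

3.52 × 10^27 m/s²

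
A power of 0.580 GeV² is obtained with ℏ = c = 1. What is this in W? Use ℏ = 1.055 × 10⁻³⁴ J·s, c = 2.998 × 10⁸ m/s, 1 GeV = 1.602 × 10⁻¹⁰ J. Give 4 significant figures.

Power is [E]/[T] = [E]²/ℏ.
1 GeV² → 1/ℏ × (1 GeV in J)² = 2.433 × 10¹⁴ W.
Result: 0.580 × 2.433 × 10¹⁴ = 1.411 × 10¹⁴ W.

1.411 × 10¹⁴ W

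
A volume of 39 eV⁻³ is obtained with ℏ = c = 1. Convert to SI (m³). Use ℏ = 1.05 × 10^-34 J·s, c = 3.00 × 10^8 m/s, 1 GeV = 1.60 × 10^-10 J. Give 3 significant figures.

2.98 × 10^-19 m³

Volume is [L]³ = [E]⁻³·(ℏc)³.
1 GeV⁻³ → (ℏc)³ × (1 GeV in J)⁻³ = 7.63 × 10^-48 m³.
Convert the energy scale: 39 eV⁻³ = 3.90 × 10^28 GeV⁻³.
Result: 3.90 × 10^28 × 7.63 × 10^-48 = 2.98 × 10^-19 m³.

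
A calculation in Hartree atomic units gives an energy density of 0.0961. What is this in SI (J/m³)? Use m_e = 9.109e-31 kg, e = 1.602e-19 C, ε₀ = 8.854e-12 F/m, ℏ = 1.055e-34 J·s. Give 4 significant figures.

One atomic unit of energy density: u_au = E_h/a₀³ = m_e⁴e¹⁰/((4πε₀)⁵ℏ⁸) = 2.929e13 J/m³.
0.0961 × 2.929e13 J/m³ = 2.815e12 J/m³

2.815e12 J/m³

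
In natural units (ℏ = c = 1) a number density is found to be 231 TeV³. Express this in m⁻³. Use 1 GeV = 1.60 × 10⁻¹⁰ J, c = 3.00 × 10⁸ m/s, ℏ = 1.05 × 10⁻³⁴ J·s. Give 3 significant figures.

3.03 × 10⁵⁸ m⁻³

Number density is [L]⁻³ = [E]³/(ℏc)³.
1 GeV³ → 1/(ℏc)³ × (1 GeV in J)³ = 1.31 × 10⁴⁷ m⁻³.
Convert the energy scale: 231 TeV³ = 2.31 × 10¹¹ GeV³.
Result: 2.31 × 10¹¹ × 1.31 × 10⁴⁷ = 3.03 × 10⁵⁸ m⁻³.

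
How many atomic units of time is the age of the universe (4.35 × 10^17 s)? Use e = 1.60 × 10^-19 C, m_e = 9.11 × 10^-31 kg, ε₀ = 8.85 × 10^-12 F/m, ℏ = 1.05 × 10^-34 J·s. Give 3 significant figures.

1.81 × 10^34

atomic unit of time: τ_au = (4πε₀)²ℏ³/(m_e e⁴) = 2.40 × 10^-17 s.
4.35 × 10^17 / 2.40 × 10^-17 = 1.81 × 10^34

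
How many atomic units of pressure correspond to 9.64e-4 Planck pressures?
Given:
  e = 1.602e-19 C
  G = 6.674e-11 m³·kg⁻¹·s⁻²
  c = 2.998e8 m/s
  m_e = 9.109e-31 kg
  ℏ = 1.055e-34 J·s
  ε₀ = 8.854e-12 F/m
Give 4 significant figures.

Planck pressure: p_P = c⁷/(ℏG²) = 4.632e113 Pa
atomic unit of pressure: P_au = E_h/a₀³ = m_e⁴e¹⁰/((4πε₀)⁵ℏ⁸) = 2.929e13 Pa
9.64e-4 × 4.632e113 / 2.929e13 = 1.525e97

1.525e97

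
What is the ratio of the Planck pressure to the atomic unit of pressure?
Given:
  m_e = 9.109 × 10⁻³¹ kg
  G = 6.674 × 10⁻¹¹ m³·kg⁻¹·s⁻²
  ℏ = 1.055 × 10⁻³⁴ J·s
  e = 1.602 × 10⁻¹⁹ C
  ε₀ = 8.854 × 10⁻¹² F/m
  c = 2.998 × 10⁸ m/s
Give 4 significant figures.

1.581 × 10¹⁰⁰

Planck pressure: p_P = c⁷/(ℏG²) = 4.632 × 10¹¹³ Pa
atomic unit of pressure: P_au = E_h/a₀³ = m_e⁴e¹⁰/((4πε₀)⁵ℏ⁸) = 2.929 × 10¹³ Pa
ratio = 4.632 × 10¹¹³ / 2.929 × 10¹³ = 1.581 × 10¹⁰⁰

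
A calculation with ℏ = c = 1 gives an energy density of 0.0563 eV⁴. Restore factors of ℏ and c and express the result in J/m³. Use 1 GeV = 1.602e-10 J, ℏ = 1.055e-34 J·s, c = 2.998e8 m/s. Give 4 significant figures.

1.172 J/m³

[E]/[L]³ = [E]⁴/(ℏc)³; restore (ℏc)⁻³.
1 GeV⁴ → 1/(ℏc)³ × (1 GeV in J)⁴ = 2.082e37 J/m³.
Convert the energy scale: 0.0563 eV⁴ = 5.63e-38 GeV⁴.
Result: 5.63e-38 × 2.082e37 = 1.172 J/m³.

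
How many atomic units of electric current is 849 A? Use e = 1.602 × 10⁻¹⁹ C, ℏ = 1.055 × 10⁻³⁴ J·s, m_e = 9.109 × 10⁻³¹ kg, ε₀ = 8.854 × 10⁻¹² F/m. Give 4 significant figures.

1.284 × 10⁵

atomic unit of electric current: I_au = e E_h/ℏ = m_e e⁵/((4πε₀)²ℏ³) = 6.612 × 10⁻³ A.
849 / 6.612 × 10⁻³ = 1.284 × 10⁵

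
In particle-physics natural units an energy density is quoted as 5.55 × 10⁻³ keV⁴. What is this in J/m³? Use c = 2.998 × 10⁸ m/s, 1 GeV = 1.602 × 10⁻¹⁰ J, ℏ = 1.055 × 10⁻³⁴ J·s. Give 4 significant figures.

[E]/[L]³ = [E]⁴/(ℏc)³; restore (ℏc)⁻³.
1 GeV⁴ → 1/(ℏc)³ × (1 GeV in J)⁴ = 2.082 × 10³⁷ J/m³.
Convert the energy scale: 5.55 × 10⁻³ keV⁴ = 5.55 × 10⁻²⁷ GeV⁴.
Result: 5.55 × 10⁻²⁷ × 2.082 × 10³⁷ = 1.155 × 10¹¹ J/m³.

1.155 × 10¹¹ J/m³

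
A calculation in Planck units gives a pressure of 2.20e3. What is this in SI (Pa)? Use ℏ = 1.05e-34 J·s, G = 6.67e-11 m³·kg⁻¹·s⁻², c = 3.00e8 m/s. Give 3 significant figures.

1.03e117 Pa

One Planck pressure: p_P = c⁷/(ℏG²) = 4.68e113 Pa.
2.20e3 × 4.68e113 Pa = 1.03e117 Pa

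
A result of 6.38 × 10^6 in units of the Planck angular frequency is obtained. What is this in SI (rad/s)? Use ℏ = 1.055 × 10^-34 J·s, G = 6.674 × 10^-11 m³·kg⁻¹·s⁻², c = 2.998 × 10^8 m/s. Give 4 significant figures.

One Planck angular frequency: ω_P = √(c⁵/(ℏG)) = 1.855 × 10^43 rad/s.
6.38 × 10^6 × 1.855 × 10^43 rad/s = 1.183 × 10^50 rad/s

1.183 × 10^50 rad/s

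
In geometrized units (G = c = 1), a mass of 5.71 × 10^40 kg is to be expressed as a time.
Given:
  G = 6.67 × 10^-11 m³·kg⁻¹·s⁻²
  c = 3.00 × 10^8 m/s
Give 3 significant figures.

Mass → time via G/c³.
5.71 × 10^40 kg × (G/c³) = 1.41 × 10^5 s

1.41 × 10^5 s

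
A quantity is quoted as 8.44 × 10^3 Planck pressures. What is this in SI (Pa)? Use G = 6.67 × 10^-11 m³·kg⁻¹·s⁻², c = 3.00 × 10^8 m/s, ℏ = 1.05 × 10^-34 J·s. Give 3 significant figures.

3.95 × 10^117 Pa

One Planck pressure: p_P = c⁷/(ℏG²) = 4.68 × 10^113 Pa.
8.44 × 10^3 × 4.68 × 10^113 Pa = 3.95 × 10^117 Pa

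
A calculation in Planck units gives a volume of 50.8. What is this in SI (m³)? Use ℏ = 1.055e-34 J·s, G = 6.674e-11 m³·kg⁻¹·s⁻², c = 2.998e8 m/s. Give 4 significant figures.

One Planck volume: V_P = (ℏG/c³)^(3/2) = 4.224e-105 m³.
50.8 × 4.224e-105 m³ = 2.146e-103 m³

2.146e-103 m³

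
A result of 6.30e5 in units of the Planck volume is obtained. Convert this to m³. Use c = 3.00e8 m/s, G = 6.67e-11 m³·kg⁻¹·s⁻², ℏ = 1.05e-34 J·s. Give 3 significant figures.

One Planck volume: V_P = (ℏG/c³)^(3/2) = 4.18e-105 m³.
6.30e5 × 4.18e-105 m³ = 2.63e-99 m³

2.63e-99 m³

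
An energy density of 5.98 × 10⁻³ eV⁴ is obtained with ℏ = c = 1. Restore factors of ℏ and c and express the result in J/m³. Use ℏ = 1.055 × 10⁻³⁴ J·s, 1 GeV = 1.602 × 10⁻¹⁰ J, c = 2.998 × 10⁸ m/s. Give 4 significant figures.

[E]/[L]³ = [E]⁴/(ℏc)³; restore (ℏc)⁻³.
1 GeV⁴ → 1/(ℏc)³ × (1 GeV in J)⁴ = 2.082 × 10³⁷ J/m³.
Convert the energy scale: 5.98 × 10⁻³ eV⁴ = 5.98 × 10⁻³⁹ GeV⁴.
Result: 5.98 × 10⁻³⁹ × 2.082 × 10³⁷ = 0.1245 J/m³.

0.1245 J/m³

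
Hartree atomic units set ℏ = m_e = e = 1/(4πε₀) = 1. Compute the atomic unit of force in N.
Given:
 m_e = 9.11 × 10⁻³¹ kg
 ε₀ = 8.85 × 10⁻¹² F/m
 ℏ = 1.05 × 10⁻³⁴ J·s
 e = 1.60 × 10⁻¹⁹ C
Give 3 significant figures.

The unique combination of the constants set to 1 with dimensions of force is F_au = E_h/a₀ = m_e²e⁶/((4πε₀)³ℏ⁴).
E_h = 4.38 × 10⁻¹⁸ J
a₀ = 5.26 × 10⁻¹¹ m
E_h/a₀ = 8.33 × 10⁻⁸ N

8.33 × 10⁻⁸ N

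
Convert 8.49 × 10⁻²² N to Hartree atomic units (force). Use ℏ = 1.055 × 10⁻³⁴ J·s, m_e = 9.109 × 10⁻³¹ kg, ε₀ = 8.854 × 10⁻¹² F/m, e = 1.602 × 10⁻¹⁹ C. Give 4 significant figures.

atomic unit of force: F_au = E_h/a₀ = m_e²e⁶/((4πε₀)³ℏ⁴) = 8.220 × 10⁻⁸ N.
8.49 × 10⁻²² / 8.220 × 10⁻⁸ = 1.033 × 10⁻¹⁴

1.033 × 10⁻¹⁴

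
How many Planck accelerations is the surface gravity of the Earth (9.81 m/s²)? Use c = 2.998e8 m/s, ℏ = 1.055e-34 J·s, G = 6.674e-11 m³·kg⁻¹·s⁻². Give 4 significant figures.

Planck acceleration: a_P = √(c⁷/(ℏG)) = 5.560e51 m/s².
9.81 / 5.560e51 = 1.764e-51

1.764e-51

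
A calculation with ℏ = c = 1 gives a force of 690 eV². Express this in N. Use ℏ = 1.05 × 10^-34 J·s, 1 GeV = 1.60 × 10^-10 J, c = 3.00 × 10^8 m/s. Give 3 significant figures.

Force is [E]/[L] = [E]²/(ℏc); restore (ℏc)⁻¹.
1 GeV² → 1/(ℏc) × (1 GeV in J)² = 8.13 × 10^5 N.
Convert the energy scale: 690 eV² = 6.90 × 10^-16 GeV².
Result: 6.90 × 10^-16 × 8.13 × 10^5 = 5.61 × 10^-10 N.

5.61 × 10^-10 N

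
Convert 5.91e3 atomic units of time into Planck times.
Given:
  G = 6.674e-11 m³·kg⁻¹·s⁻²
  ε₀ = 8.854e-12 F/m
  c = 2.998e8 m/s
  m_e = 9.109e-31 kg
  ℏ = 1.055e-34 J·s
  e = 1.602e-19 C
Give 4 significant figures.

atomic unit of time: τ_au = (4πε₀)²ℏ³/(m_e e⁴) = 2.423e-17 s
Planck time: t_P = √(ℏG/c⁵) = 5.392e-44 s
5.91e3 × 2.423e-17 / 5.392e-44 = 2.656e30

2.656e30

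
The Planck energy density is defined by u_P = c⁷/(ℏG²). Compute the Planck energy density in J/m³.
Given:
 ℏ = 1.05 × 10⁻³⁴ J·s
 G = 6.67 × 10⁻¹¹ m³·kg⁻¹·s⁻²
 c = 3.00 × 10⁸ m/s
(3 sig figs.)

u_P = c⁷/(ℏG²)
  = 2.19 × 10⁵⁹ / 4.67 × 10⁻⁵⁵
  = 4.68 × 10¹¹³ J/m³

4.68 × 10¹¹³ J/m³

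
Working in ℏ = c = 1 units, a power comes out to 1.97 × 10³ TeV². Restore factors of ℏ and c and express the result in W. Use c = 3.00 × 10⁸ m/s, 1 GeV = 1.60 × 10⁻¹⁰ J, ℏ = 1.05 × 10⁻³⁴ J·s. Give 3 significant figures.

4.80 × 10²³ W

Power is [E]/[T] = [E]²/ℏ.
1 GeV² → 1/ℏ × (1 GeV in J)² = 2.44 × 10¹⁴ W.
Convert the energy scale: 1.97 × 10³ TeV² = 1.97 × 10⁹ GeV².
Result: 1.97 × 10⁹ × 2.44 × 10¹⁴ = 4.80 × 10²³ W.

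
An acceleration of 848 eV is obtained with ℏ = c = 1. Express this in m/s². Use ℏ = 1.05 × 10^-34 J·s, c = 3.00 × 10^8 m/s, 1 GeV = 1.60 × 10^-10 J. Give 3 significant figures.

Acceleration is [L]/[T]² = c·[E]/ℏ.
1 GeV → c/ℏ × (1 GeV in J) = 4.57 × 10^32 m/s².
Convert the energy scale: 848 eV = 8.48 × 10^-7 GeV.
Result: 8.48 × 10^-7 × 4.57 × 10^32 = 3.88 × 10^26 m/s².

3.88 × 10^26 m/s²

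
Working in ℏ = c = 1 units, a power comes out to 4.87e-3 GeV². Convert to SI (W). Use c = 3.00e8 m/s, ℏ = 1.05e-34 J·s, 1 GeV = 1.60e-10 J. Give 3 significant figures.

Power is [E]/[T] = [E]²/ℏ.
1 GeV² → 1/ℏ × (1 GeV in J)² = 2.44e14 W.
Result: 4.87e-3 × 2.44e14 = 1.19e12 W.

1.19e12 W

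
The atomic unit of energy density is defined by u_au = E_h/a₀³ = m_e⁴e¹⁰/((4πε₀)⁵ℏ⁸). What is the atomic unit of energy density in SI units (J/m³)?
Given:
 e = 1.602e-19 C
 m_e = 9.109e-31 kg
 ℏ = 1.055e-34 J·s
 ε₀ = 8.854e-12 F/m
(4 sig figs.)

u_au = E_h/a₀³ = m_e⁴e¹⁰/((4πε₀)⁵ℏ⁸)
E_h = 4.354e-18 J
a₀ = 5.297e-11 m
E_h/a₀³ = 2.929e13 J/m³

2.929e13 J/m³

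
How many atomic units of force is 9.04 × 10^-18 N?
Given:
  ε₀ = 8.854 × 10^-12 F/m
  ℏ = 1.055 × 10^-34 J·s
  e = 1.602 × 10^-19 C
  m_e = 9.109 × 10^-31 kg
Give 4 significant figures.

atomic unit of force: F_au = E_h/a₀ = m_e²e⁶/((4πε₀)³ℏ⁴) = 8.220 × 10^-8 N.
9.04 × 10^-18 / 8.220 × 10^-8 = 1.100 × 10^-10

1.100 × 10^-10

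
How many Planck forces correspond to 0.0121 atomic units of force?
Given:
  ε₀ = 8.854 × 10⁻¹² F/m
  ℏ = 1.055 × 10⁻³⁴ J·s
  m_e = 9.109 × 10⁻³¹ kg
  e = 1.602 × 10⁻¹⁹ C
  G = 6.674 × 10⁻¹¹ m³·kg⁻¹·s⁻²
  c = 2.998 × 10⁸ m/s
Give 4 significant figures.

8.217 × 10⁻⁵⁴

atomic unit of force: F_au = E_h/a₀ = m_e²e⁶/((4πε₀)³ℏ⁴) = 8.220 × 10⁻⁸ N
Planck force: F_P = c⁴/G = 1.210 × 10⁴⁴ N
0.0121 × 8.220 × 10⁻⁸ / 1.210 × 10⁴⁴ = 8.217 × 10⁻⁵⁴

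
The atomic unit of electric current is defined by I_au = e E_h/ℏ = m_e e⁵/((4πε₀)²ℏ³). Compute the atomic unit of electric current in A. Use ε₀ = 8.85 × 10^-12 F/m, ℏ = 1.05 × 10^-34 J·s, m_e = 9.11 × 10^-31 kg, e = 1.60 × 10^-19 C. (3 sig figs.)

I_au = e E_h/ℏ = m_e e⁵/((4πε₀)²ℏ³)
E_h = 4.38 × 10^-18 J
e·E_h/ℏ = 6.67 × 10^-3 A

6.67 × 10^-3 A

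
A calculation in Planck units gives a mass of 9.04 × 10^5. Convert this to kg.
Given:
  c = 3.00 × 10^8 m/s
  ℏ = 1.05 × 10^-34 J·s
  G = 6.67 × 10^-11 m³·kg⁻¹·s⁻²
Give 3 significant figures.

0.0196 kg

One Planck mass: m_P = √(ℏc/G) = 2.17 × 10^-8 kg.
9.04 × 10^5 × 2.17 × 10^-8 kg = 0.0196 kg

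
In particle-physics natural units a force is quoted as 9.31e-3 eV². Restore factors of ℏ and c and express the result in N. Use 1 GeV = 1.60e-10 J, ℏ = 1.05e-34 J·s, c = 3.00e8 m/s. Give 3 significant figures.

Force is [E]/[L] = [E]²/(ℏc); restore (ℏc)⁻¹.
1 GeV² → 1/(ℏc) × (1 GeV in J)² = 8.13e5 N.
Convert the energy scale: 9.31e-3 eV² = 9.31e-21 GeV².
Result: 9.31e-21 × 8.13e5 = 7.57e-15 N.

7.57e-15 N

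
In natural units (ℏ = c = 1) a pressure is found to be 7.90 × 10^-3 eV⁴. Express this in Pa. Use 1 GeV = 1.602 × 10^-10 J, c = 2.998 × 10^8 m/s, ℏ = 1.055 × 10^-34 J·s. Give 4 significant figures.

Pressure is [E]/[L]³ = [E]⁴/(ℏc)³.
1 GeV⁴ → 1/(ℏc)³ × (1 GeV in J)⁴ = 2.082 × 10^37 Pa.
Convert the energy scale: 7.90 × 10^-3 eV⁴ = 7.90 × 10^-39 GeV⁴.
Result: 7.90 × 10^-39 × 2.082 × 10^37 = 0.1644 Pa.

0.1644 Pa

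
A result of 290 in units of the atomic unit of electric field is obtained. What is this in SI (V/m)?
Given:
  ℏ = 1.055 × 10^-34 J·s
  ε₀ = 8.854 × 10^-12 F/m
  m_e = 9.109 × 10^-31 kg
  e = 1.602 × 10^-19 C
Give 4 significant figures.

One atomic unit of electric field: E_au = E_h/(e a₀) = m_e²e⁵/((4πε₀)³ℏ⁴) = 5.131 × 10^11 V/m.
290 × 5.131 × 10^11 V/m = 1.488 × 10^14 V/m

1.488 × 10^14 V/m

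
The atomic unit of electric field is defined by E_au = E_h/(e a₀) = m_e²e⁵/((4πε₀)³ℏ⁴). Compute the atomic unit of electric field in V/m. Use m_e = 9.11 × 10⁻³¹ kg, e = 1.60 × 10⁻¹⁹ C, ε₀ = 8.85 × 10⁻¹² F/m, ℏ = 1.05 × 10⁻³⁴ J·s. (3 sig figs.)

5.20 × 10¹¹ V/m

E_au = E_h/(e a₀) = m_e²e⁵/((4πε₀)³ℏ⁴)
E_h = 4.38 × 10⁻¹⁸ J
a₀ = 5.26 × 10⁻¹¹ m
E_h/(e·a₀) = 5.20 × 10¹¹ V/m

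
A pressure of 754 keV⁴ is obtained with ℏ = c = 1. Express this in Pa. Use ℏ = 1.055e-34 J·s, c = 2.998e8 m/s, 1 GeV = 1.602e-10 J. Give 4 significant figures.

1.570e16 Pa

Pressure is [E]/[L]³ = [E]⁴/(ℏc)³.
1 GeV⁴ → 1/(ℏc)³ × (1 GeV in J)⁴ = 2.082e37 Pa.
Convert the energy scale: 754 keV⁴ = 7.54e-22 GeV⁴.
Result: 7.54e-22 × 2.082e37 = 1.570e16 Pa.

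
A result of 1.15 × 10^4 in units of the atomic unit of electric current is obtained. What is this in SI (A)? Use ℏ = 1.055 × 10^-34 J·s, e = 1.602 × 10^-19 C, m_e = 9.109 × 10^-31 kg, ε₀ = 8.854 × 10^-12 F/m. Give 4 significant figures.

One atomic unit of electric current: I_au = e E_h/ℏ = m_e e⁵/((4πε₀)²ℏ³) = 6.612 × 10^-3 A.
1.15 × 10^4 × 6.612 × 10^-3 A = 76.04 A

76.04 A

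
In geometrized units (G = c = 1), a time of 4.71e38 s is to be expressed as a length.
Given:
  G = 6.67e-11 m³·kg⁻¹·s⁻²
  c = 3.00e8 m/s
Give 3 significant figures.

1.41e47 m

Time → length via c.
4.71e38 s × (c) = 1.41e47 m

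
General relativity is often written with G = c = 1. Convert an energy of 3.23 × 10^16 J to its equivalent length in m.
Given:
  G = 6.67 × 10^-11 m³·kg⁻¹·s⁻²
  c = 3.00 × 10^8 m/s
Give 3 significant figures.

Energy → length via G/c⁴.
3.23 × 10^16 J × (G/c⁴) = 2.66 × 10^-28 m

2.66 × 10^-28 m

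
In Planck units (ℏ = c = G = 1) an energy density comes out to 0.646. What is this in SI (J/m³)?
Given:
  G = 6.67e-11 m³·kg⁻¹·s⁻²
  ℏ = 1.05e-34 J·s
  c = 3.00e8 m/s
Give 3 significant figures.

3.02e113 J/m³

One Planck energy density: u_P = c⁷/(ℏG²) = 4.68e113 J/m³.
0.646 × 4.68e113 J/m³ = 3.02e113 J/m³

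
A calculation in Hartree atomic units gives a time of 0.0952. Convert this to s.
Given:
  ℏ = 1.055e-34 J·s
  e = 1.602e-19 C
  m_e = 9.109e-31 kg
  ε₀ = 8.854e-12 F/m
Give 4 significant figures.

One atomic unit of time: τ_au = (4πε₀)²ℏ³/(m_e e⁴) = 2.423e-17 s.
0.0952 × 2.423e-17 s = 2.307e-18 s

2.307e-18 s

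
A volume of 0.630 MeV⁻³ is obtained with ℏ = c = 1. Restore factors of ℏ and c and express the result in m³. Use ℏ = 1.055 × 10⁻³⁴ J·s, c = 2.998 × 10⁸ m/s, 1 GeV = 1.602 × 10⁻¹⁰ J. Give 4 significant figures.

4.848 × 10⁻³⁹ m³

Volume is [L]³ = [E]⁻³·(ℏc)³.
1 GeV⁻³ → (ℏc)³ × (1 GeV in J)⁻³ = 7.696 × 10⁻⁴⁸ m³.
Convert the energy scale: 0.630 MeV⁻³ = 6.30 × 10⁸ GeV⁻³.
Result: 6.30 × 10⁸ × 7.696 × 10⁻⁴⁸ = 4.848 × 10⁻³⁹ m³.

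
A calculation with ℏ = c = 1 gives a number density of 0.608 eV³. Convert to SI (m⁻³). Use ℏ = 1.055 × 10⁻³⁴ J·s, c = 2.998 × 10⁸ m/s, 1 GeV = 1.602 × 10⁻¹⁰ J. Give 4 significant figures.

7.900 × 10¹⁹ m⁻³

Number density is [L]⁻³ = [E]³/(ℏc)³.
1 GeV³ → 1/(ℏc)³ × (1 GeV in J)³ = 1.299 × 10⁴⁷ m⁻³.
Convert the energy scale: 0.608 eV³ = 6.08 × 10⁻²⁸ GeV³.
Result: 6.08 × 10⁻²⁸ × 1.299 × 10⁴⁷ = 7.900 × 10¹⁹ m⁻³.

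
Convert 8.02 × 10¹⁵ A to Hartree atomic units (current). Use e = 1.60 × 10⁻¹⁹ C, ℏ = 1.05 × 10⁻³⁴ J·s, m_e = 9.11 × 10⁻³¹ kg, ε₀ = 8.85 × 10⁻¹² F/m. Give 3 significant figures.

1.20 × 10¹⁸

atomic unit of electric current: I_au = e E_h/ℏ = m_e e⁵/((4πε₀)²ℏ³) = 6.67 × 10⁻³ A.
8.02 × 10¹⁵ / 6.67 × 10⁻³ = 1.20 × 10¹⁸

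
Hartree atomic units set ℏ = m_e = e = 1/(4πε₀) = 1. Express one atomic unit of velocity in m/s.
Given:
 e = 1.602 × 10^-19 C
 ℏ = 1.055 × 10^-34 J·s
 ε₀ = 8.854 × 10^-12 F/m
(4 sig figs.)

Dimensional analysis gives v_au = e²/(4πε₀ℏ).
  = 2.566 × 10^-38 / 1.174 × 10^-44
  = 2.186 × 10^6 m/s

2.186 × 10^6 m/s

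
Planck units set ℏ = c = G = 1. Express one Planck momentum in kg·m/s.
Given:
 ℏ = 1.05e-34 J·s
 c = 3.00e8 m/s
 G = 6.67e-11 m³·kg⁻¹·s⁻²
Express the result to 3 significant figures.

6.52 kg·m/s

Dimensional analysis gives p_P = √(ℏc³/G).
  = √(42.5)
  = 6.52 kg·m/s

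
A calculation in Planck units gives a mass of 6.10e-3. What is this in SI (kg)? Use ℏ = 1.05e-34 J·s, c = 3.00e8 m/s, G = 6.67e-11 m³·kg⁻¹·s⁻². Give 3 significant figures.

One Planck mass: m_P = √(ℏc/G) = 2.17e-8 kg.
6.10e-3 × 2.17e-8 kg = 1.33e-10 kg

1.33e-10 kg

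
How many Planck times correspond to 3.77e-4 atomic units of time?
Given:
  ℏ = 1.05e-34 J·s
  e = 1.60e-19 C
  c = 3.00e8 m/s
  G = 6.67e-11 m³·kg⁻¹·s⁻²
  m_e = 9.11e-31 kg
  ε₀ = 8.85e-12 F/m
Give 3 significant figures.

atomic unit of time: τ_au = (4πε₀)²ℏ³/(m_e e⁴) = 2.40e-17 s
Planck time: t_P = √(ℏG/c⁵) = 5.37e-44 s
3.77e-4 × 2.40e-17 / 5.37e-44 = 1.68e23

1.68e23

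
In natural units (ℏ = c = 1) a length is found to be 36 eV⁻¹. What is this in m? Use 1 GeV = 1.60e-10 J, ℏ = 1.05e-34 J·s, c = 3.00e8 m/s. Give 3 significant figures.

A length is [E]⁻¹ in ℏ=c=1; restore one factor of ℏc.
1 GeV⁻¹ → ℏc × (1 GeV in J)⁻¹ = 1.97e-16 m.
Convert the energy scale: 36 eV⁻¹ = 3.60e10 GeV⁻¹.
Result: 3.60e10 × 1.97e-16 = 7.09e-6 m.

7.09e-6 m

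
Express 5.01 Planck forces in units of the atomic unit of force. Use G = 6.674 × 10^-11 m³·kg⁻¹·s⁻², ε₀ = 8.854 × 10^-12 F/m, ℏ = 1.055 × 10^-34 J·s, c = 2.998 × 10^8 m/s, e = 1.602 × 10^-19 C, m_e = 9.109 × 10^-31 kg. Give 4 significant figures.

7.378 × 10^51

Planck force: F_P = c⁴/G = 1.210 × 10^44 N
atomic unit of force: F_au = E_h/a₀ = m_e²e⁶/((4πε₀)³ℏ⁴) = 8.220 × 10^-8 N
5.01 × 1.210 × 10^44 / 8.220 × 10^-8 = 7.378 × 10^51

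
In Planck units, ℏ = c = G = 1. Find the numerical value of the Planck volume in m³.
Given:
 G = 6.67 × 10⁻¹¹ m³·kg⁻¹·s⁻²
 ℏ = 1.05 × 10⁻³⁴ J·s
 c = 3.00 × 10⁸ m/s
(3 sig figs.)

Dimensional analysis gives V_P = (ℏG/c³)^(3/2).
  = √(1.75 × 10⁻²⁰⁹)
  = 4.18 × 10⁻¹⁰⁵ m³

4.18 × 10⁻¹⁰⁵ m³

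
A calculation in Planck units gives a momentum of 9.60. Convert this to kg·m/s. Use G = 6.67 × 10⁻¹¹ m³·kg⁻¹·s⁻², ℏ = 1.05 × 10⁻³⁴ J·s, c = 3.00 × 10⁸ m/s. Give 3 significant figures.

One Planck momentum: p_P = √(ℏc³/G) = 6.52 kg·m/s.
9.60 × 6.52 kg·m/s = 62.6 kg·m/s

62.6 kg·m/s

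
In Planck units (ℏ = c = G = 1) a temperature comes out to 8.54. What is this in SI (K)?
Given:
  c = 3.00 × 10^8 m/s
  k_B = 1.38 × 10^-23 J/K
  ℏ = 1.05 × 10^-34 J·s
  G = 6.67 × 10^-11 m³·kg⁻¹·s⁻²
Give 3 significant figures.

1.21 × 10^33 K

One Planck temperature: T_P = √(ℏc⁵/G) / k_B = 1.42 × 10^32 K.
8.54 × 1.42 × 10^32 K = 1.21 × 10^33 K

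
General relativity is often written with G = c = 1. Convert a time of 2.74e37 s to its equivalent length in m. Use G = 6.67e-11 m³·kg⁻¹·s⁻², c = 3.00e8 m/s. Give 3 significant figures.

8.22e45 m

Time → length via c.
2.74e37 s × (c) = 8.22e45 m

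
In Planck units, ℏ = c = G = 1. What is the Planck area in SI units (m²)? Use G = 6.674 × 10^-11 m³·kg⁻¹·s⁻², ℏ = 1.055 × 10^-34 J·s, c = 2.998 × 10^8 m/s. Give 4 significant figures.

The unique combination of the constants set to 1 with dimensions of area is A_P = ℏG/c³.
  = 7.041 × 10^-45 / 2.695 × 10^25
  = 2.613 × 10^-70 m²

2.613 × 10^-70 m²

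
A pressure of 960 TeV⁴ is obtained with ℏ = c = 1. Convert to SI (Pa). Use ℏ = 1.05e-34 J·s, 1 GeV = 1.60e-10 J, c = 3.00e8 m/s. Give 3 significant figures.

Pressure is [E]/[L]³ = [E]⁴/(ℏc)³.
1 GeV⁴ → 1/(ℏc)³ × (1 GeV in J)⁴ = 2.10e37 Pa.
Convert the energy scale: 960 TeV⁴ = 9.60e14 GeV⁴.
Result: 9.60e14 × 2.10e37 = 2.01e52 Pa.

2.01e52 Pa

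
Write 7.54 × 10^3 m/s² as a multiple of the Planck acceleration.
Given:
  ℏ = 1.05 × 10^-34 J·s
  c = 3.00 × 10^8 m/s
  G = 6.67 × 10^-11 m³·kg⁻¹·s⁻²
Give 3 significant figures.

1.35 × 10^-48

Planck acceleration: a_P = √(c⁷/(ℏG)) = 5.59 × 10^51 m/s².
7.54 × 10^3 / 5.59 × 10^51 = 1.35 × 10^-48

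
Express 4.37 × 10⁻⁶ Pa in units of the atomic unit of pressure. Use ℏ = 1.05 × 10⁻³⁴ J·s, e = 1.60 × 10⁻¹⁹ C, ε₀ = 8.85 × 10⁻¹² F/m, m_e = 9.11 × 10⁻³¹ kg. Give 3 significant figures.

1.45 × 10⁻¹⁹

atomic unit of pressure: P_au = E_h/a₀³ = m_e⁴e¹⁰/((4πε₀)⁵ℏ⁸) = 3.01 × 10¹³ Pa.
4.37 × 10⁻⁶ / 3.01 × 10¹³ = 1.45 × 10⁻¹⁹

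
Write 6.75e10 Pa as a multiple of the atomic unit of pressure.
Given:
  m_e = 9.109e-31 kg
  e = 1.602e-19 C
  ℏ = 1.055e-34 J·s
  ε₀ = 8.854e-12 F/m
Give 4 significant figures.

atomic unit of pressure: P_au = E_h/a₀³ = m_e⁴e¹⁰/((4πε₀)⁵ℏ⁸) = 2.929e13 Pa.
6.75e10 / 2.929e13 = 2.304e-3

2.304e-3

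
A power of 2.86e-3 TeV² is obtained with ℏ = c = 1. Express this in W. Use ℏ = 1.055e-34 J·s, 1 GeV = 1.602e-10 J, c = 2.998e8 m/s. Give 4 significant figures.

Power is [E]/[T] = [E]²/ℏ.
1 GeV² → 1/ℏ × (1 GeV in J)² = 2.433e14 W.
Convert the energy scale: 2.86e-3 TeV² = 2.86e3 GeV².
Result: 2.86e3 × 2.433e14 = 6.957e17 W.

6.957e17 W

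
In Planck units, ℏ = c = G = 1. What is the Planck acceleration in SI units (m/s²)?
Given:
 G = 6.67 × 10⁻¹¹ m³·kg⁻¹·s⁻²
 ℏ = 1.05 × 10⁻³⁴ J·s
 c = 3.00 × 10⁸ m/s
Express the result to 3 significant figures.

5.59 × 10⁵¹ m/s²

Dimensional analysis gives a_P = √(c⁷/(ℏG)).
  = √(3.12 × 10¹⁰³)
  = 5.59 × 10⁵¹ m/s²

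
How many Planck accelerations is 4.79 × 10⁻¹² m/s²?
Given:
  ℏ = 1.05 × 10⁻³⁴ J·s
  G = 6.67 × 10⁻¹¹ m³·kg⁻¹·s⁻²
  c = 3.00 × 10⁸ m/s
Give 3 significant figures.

Planck acceleration: a_P = √(c⁷/(ℏG)) = 5.59 × 10⁵¹ m/s².
4.79 × 10⁻¹² / 5.59 × 10⁵¹ = 8.57 × 10⁻⁶⁴

8.57 × 10⁻⁶⁴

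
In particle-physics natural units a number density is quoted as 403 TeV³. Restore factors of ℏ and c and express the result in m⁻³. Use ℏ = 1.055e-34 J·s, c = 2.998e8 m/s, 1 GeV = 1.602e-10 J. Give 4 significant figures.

Number density is [L]⁻³ = [E]³/(ℏc)³.
1 GeV³ → 1/(ℏc)³ × (1 GeV in J)³ = 1.299e47 m⁻³.
Convert the energy scale: 403 TeV³ = 4.03e11 GeV³.
Result: 4.03e11 × 1.299e47 = 5.236e58 m⁻³.

5.236e58 m⁻³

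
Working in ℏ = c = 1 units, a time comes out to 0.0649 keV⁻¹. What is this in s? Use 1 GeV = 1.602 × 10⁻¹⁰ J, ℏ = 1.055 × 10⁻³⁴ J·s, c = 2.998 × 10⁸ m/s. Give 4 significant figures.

4.274 × 10⁻²⁰ s

A time is [E]⁻¹ in ℏ=c=1; restore one factor of ℏ.
1 GeV⁻¹ → ℏ × (1 GeV in J)⁻¹ = 6.586 × 10⁻²⁵ s.
Convert the energy scale: 0.0649 keV⁻¹ = 6.49 × 10⁴ GeV⁻¹.
Result: 6.49 × 10⁴ × 6.586 × 10⁻²⁵ = 4.274 × 10⁻²⁰ s.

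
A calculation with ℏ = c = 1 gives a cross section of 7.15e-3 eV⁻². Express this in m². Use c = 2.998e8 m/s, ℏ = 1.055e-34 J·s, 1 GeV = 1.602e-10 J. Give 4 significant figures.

2.787e-16 m²

Area is [L]² = [E]⁻²·(ℏc)²; restore (ℏc)².
1 GeV⁻² → (ℏc)² × (1 GeV in J)⁻² = 3.898e-32 m².
Convert the energy scale: 7.15e-3 eV⁻² = 7.15e15 GeV⁻².
Result: 7.15e15 × 3.898e-32 = 2.787e-16 m².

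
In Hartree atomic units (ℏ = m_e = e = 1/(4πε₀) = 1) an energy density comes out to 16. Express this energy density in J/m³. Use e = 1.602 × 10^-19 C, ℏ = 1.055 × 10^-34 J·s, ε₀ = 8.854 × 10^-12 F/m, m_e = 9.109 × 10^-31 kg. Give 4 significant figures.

4.687 × 10^14 J/m³

One atomic unit of energy density: u_au = E_h/a₀³ = m_e⁴e¹⁰/((4πε₀)⁵ℏ⁸) = 2.929 × 10^13 J/m³.
16 × 2.929 × 10^13 J/m³ = 4.687 × 10^14 J/m³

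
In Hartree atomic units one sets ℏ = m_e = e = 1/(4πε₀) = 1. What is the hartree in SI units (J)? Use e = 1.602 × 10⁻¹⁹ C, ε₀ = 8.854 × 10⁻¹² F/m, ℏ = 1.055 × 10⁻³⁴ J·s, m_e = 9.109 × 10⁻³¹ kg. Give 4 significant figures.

4.354 × 10⁻¹⁸ J

E_h = m_e e⁴/(4πε₀ℏ)²
  = 6.000 × 10⁻¹⁰⁶ / 1.378 × 10⁻⁸⁸
  = 4.354 × 10⁻¹⁸ J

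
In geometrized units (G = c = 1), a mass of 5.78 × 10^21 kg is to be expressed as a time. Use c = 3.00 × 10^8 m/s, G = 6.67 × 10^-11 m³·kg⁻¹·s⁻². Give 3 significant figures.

Mass → time via G/c³.
5.78 × 10^21 kg × (G/c³) = 1.43 × 10^-14 s

1.43 × 10^-14 s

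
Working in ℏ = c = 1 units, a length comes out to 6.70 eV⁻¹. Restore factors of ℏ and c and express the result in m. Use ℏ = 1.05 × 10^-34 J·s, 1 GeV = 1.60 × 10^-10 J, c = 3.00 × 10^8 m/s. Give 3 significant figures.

1.32 × 10^-6 m

A length is [E]⁻¹ in ℏ=c=1; restore one factor of ℏc.
1 GeV⁻¹ → ℏc × (1 GeV in J)⁻¹ = 1.97 × 10^-16 m.
Convert the energy scale: 6.70 eV⁻¹ = 6.70 × 10^9 GeV⁻¹.
Result: 6.70 × 10^9 × 1.97 × 10^-16 = 1.32 × 10^-6 m.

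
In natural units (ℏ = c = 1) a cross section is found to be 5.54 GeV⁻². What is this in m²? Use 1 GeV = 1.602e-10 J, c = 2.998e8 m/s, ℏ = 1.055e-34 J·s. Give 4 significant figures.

2.159e-31 m²

Area is [L]² = [E]⁻²·(ℏc)²; restore (ℏc)².
1 GeV⁻² → (ℏc)² × (1 GeV in J)⁻² = 3.898e-32 m².
Result: 5.54 × 3.898e-32 = 2.159e-31 m².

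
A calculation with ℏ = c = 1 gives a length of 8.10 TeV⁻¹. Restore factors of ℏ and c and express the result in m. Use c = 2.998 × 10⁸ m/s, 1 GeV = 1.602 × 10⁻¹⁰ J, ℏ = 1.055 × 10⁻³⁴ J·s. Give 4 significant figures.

A length is [E]⁻¹ in ℏ=c=1; restore one factor of ℏc.
1 GeV⁻¹ → ℏc × (1 GeV in J)⁻¹ = 1.974 × 10⁻¹⁶ m.
Convert the energy scale: 8.10 TeV⁻¹ = 8.10 × 10⁻³ GeV⁻¹.
Result: 8.10 × 10⁻³ × 1.974 × 10⁻¹⁶ = 1.599 × 10⁻¹⁸ m.

1.599 × 10⁻¹⁸ m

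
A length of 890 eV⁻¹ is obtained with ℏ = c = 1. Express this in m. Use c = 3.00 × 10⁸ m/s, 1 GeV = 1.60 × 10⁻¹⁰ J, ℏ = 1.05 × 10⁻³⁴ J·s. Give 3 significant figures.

A length is [E]⁻¹ in ℏ=c=1; restore one factor of ℏc.
1 GeV⁻¹ → ℏc × (1 GeV in J)⁻¹ = 1.97 × 10⁻¹⁶ m.
Convert the energy scale: 890 eV⁻¹ = 8.90 × 10¹¹ GeV⁻¹.
Result: 8.90 × 10¹¹ × 1.97 × 10⁻¹⁶ = 1.75 × 10⁻⁴ m.

1.75 × 10⁻⁴ m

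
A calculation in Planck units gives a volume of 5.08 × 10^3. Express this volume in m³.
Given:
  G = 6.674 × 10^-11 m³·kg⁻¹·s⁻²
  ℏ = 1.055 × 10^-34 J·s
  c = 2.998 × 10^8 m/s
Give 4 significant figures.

2.146 × 10^-101 m³

One Planck volume: V_P = (ℏG/c³)^(3/2) = 4.224 × 10^-105 m³.
5.08 × 10^3 × 4.224 × 10^-105 m³ = 2.146 × 10^-101 m³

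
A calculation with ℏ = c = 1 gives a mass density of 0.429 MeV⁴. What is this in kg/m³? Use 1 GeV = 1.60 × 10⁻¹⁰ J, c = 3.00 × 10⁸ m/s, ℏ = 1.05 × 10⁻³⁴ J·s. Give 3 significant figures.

Mass density is [E]/(c²[L]³) = [E]⁴/(ℏ³c⁵).
1 GeV⁴ → 1/(ℏ³c⁵) × (1 GeV in J)⁴ = 2.33 × 10²⁰ kg/m³.
Convert the energy scale: 0.429 MeV⁴ = 4.29 × 10⁻¹³ GeV⁴.
Result: 4.29 × 10⁻¹³ × 2.33 × 10²⁰ = 9.99 × 10⁷ kg/m³.

9.99 × 10⁷ kg/m³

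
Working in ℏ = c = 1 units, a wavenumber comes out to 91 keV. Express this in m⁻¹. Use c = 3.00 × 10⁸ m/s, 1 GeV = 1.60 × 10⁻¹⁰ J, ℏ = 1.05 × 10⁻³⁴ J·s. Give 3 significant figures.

Inverse length is [E]/(ℏc).
1 GeV → 1/(ℏc) × (1 GeV in J) = 5.08 × 10¹⁵ m⁻¹.
Convert the energy scale: 91 keV = 9.10 × 10⁻⁵ GeV.
Result: 9.10 × 10⁻⁵ × 5.08 × 10¹⁵ = 4.62 × 10¹¹ m⁻¹.

4.62 × 10¹¹ m⁻¹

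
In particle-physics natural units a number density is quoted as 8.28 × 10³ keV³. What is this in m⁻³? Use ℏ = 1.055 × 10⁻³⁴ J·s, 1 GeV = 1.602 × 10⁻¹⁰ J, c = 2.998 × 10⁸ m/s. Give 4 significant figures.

Number density is [L]⁻³ = [E]³/(ℏc)³.
1 GeV³ → 1/(ℏc)³ × (1 GeV in J)³ = 1.299 × 10⁴⁷ m⁻³.
Convert the energy scale: 8.28 × 10³ keV³ = 8.28 × 10⁻¹⁵ GeV³.
Result: 8.28 × 10⁻¹⁵ × 1.299 × 10⁴⁷ = 1.076 × 10³³ m⁻³.

1.076 × 10³³ m⁻³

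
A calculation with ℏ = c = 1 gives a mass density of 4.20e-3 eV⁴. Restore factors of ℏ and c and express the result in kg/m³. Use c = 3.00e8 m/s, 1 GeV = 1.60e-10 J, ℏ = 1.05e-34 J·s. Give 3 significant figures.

9.78e-19 kg/m³

Mass density is [E]/(c²[L]³) = [E]⁴/(ℏ³c⁵).
1 GeV⁴ → 1/(ℏ³c⁵) × (1 GeV in J)⁴ = 2.33e20 kg/m³.
Convert the energy scale: 4.20e-3 eV⁴ = 4.20e-39 GeV⁴.
Result: 4.20e-39 × 2.33e20 = 9.78e-19 kg/m³.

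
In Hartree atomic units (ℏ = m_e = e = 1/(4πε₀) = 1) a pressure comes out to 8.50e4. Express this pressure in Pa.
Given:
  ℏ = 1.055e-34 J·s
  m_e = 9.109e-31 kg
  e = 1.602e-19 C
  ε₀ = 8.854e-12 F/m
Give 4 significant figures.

2.490e18 Pa

One atomic unit of pressure: P_au = E_h/a₀³ = m_e⁴e¹⁰/((4πε₀)⁵ℏ⁸) = 2.929e13 Pa.
8.50e4 × 2.929e13 Pa = 2.490e18 Pa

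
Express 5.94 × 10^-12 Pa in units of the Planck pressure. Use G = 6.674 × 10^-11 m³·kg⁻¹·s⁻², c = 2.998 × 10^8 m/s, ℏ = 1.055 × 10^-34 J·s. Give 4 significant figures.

Planck pressure: p_P = c⁷/(ℏG²) = 4.632 × 10^113 Pa.
5.94 × 10^-12 / 4.632 × 10^113 = 1.282 × 10^-125

1.282 × 10^-125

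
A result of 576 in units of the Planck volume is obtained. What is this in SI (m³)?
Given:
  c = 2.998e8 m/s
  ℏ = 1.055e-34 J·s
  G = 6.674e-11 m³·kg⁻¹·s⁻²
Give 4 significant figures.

One Planck volume: V_P = (ℏG/c³)^(3/2) = 4.224e-105 m³.
576 × 4.224e-105 m³ = 2.433e-102 m³

2.433e-102 m³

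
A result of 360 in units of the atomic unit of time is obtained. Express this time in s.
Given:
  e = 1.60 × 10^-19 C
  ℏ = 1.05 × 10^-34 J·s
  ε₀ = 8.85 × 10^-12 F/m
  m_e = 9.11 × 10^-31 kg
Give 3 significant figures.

8.63 × 10^-15 s

One atomic unit of time: τ_au = (4πε₀)²ℏ³/(m_e e⁴) = 2.40 × 10^-17 s.
360 × 2.40 × 10^-17 s = 8.63 × 10^-15 s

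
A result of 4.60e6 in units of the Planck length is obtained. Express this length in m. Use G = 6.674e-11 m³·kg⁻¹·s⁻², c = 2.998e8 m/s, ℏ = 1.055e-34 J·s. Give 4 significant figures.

7.436e-29 m

One Planck length: ℓ_P = √(ℏG/c³) = 1.616e-35 m.
4.60e6 × 1.616e-35 m = 7.436e-29 m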